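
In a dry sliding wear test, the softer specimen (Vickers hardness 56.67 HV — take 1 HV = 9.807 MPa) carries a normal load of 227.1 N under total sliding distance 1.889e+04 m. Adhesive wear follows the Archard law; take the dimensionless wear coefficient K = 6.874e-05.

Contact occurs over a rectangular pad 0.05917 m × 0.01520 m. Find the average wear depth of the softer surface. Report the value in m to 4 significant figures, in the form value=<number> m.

value=5.900e-04 m

Displayed values are rounded, and each operation carries full precision — a single final rounding to four significant figures.
Hardness H = 56.67 HV × 9.807 MPa/HV = 555.8 MPa = 5.558e+08 Pa.
Contact area A = 0.05917 m × 0.01520 m = 8.994e-04 m².
In SI base units, W = 227.1 N, H = 5.558e+08 Pa, K = 6.874e-05.
Worn volume V = K·W·L/H = 6.874e-05 · 227.1 · 1.889e+04 / 5.558e+08 = 5.306e-07 m³.
Mean depth h = V/A = 5.306e-07 / 8.994e-04 = 5.900e-04 m.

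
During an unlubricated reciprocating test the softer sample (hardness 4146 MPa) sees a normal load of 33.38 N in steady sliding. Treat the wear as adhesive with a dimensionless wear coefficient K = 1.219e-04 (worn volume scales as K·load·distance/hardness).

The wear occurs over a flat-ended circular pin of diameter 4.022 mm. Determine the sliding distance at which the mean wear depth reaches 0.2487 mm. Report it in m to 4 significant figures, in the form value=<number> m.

value=3220 m

The intermediates are printed rounded; every step keeps full float precision; one last rounding to 4 significant digits.
Convert: Hardness H = 4146 MPa = 4.146e+09 Pa.
Convert: Pin diameter d = 4.022 mm = 0.004022 m. Contact area A = π·d²/4 = π·(0.004022 m)²/4 = 1.270e-05 m².
Convert: Depth limit h_lim = 0.2487 mm = 2.487e-04 m.
SI base units throughout: W = 33.38 N, H = 4.146e+09 Pa, K = 1.219e-04.
Limit volume V_lim = h_lim·A = 2.487e-04 · 1.270e-05 = 3.160e-09 m³.
Inverting, life L = V_lim·H/(K·W) = 3.160e-09 · 4.146e+09 / (1.219e-04 · 33.38) = 3220 m.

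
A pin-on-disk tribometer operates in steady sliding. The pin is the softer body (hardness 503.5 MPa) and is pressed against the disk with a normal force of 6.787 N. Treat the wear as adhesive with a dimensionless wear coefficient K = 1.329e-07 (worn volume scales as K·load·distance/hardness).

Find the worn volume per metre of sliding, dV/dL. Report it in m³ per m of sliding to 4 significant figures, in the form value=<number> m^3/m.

value=1.791e-15 m^3/m

Intermediates are shown rounded; the algebra carries exact precision, and one last rounding, at 4 significant digits.
Convert: Hardness H = 503.5 MPa = 5.035e+08 Pa.
Working in SI base units: W = 6.787 N, H = 5.035e+08 Pa, K = 1.329e-07.
Rate of wear dV/dL = K·W/H (no L dependence): 1.329e-07 · 6.787 / 5.035e+08 = 1.791e-15 m³/m.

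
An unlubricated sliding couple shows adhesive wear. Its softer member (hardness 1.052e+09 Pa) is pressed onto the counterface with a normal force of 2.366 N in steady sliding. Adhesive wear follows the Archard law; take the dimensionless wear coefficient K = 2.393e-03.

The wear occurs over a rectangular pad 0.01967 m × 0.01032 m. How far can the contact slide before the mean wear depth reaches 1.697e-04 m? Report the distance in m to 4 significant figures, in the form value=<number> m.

value=6401 m

The computation holds exact precision; displayed values are rounded — one last rounding to 4 significant digits.
Contact area A = 0.01967 m × 0.01032 m = 2.030e-04 m².
In SI base units: W = 2.366 N, H = 1.052e+09 Pa, K = 2.393e-03.
At the depth limit, V_lim = h_lim·A = 1.697e-04 · 2.030e-04 = 3.445e-08 m³.
So the life L = V_lim·H/(K·W) = 3.445e-08 · 1.052e+09 / (2.393e-03 · 2.366) = 6401 m.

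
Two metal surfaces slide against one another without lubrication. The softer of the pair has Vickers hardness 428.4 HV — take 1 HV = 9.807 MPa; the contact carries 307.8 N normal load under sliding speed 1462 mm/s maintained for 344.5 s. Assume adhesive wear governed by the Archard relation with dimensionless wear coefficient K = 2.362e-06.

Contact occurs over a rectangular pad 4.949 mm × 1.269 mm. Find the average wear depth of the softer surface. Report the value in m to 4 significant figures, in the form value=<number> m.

Intermediates are displayed rounded. All arithmetic holds full float precision. Rounded just once, at 4 significant figures.
Convert: Sliding speed v = 1462 mm/s = 1.462 m/s. Total distance L = v·t = 1.462 m/s × 344.5 s = 503.7 m.
Convert: Hardness H = 428.4 HV × 9.807 MPa/HV = 4201 MPa = 4.201e+09 Pa.
Convert: Pad sides 4.949 mm × 1.269 mm = 0.004949 m × 0.001269 m. Contact area A = 0.004949 m × 0.001269 m = 6.280e-06 m².
SI base units throughout: W = 307.8 N, H = 4.201e+09 Pa, K = 2.362e-06.
Apply Archard: V = K·W·L/H = 2.362e-06 · 307.8 · 503.7 / 4.201e+09 = 8.716e-11 m³.
Mean wear depth h = V/A = 8.716e-11 / 6.280e-06 = 1.388e-05 m.

value=1.388e-05 m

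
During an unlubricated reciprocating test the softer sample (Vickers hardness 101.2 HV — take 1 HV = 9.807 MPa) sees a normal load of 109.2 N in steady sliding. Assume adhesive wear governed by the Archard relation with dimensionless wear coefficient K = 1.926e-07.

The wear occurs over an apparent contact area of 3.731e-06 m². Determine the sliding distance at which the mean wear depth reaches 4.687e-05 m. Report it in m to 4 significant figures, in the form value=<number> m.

Intermediate values are printed rounded; each operation carries full float precision — one last rounding, at 4 significant figures.
Convert: Hardness H = 101.2 HV × 9.807 MPa/HV = 992.5 MPa = 9.925e+08 Pa.
In SI base units, W = 109.2 N, H = 9.925e+08 Pa, K = 1.926e-07.
Allowed volume V_lim = h_lim·A = 4.687e-05 · 3.731e-06 = 1.749e-10 m³.
So the life L = V_lim·H/(K·W) = 1.749e-10 · 9.925e+08 / (1.926e-07 · 109.2) = 8252 m.

value=8252 m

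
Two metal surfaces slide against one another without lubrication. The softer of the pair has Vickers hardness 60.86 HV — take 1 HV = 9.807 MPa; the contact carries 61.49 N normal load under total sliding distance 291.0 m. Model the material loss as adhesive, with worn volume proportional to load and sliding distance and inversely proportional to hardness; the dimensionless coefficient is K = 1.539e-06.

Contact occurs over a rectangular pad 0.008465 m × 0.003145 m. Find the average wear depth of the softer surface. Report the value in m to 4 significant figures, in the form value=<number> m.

value=1.733e-06 m

All arithmetic keeps full precision, and intermediates appear rounded. Rounded once at the end to 4 significant digits.
Hardness H = 60.86 HV × 9.807 MPa/HV = 596.9 MPa = 5.969e+08 Pa.
Contact area A = 0.008465 m × 0.003145 m = 2.662e-05 m².
Expressed in SI base units: W = 61.49 N, H = 5.969e+08 Pa, K = 1.539e-06.
Archard volume V = K·W·L/H = 1.539e-06 · 61.49 · 291.0 / 5.969e+08 = 4.614e-11 m³.
Mean wear depth h = V/A = 4.614e-11 / 2.662e-05 = 1.733e-06 m.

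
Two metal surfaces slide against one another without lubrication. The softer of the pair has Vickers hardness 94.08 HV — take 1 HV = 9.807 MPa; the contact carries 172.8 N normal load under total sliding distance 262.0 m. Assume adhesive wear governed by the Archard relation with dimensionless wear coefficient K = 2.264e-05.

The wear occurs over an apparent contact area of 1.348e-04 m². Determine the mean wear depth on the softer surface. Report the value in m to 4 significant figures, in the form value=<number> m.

value=8.241e-06 m

Each operation keeps full precision; quoted intermediates are rounded — rounded just once to four significant digits.
Convert: Hardness H = 94.08 HV × 9.807 MPa/HV = 922.6 MPa = 9.226e+08 Pa.
In SI base units: W = 172.8 N, H = 9.226e+08 Pa, K = 2.264e-05.
The Archard volume V = K·W·L/H = 2.264e-05 · 172.8 · 262.0 / 9.226e+08 = 1.111e-09 m³.
Depth of wear h = V/A = 1.111e-09 / 1.348e-04 = 8.241e-06 m.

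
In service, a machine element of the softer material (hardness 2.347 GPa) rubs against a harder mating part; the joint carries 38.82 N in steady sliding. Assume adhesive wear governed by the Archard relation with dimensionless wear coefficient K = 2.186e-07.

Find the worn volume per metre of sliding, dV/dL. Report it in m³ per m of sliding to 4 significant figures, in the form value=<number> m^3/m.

Each operation runs at full float precision. Intermediates are shown rounded. Rounded once at the end to 4 significant digits.
Convert: Hardness H = 2.347 GPa = 2.347e+09 Pa.
In SI base units, W = 38.82 N, H = 2.347e+09 Pa, K = 2.186e-07.
Wear rate dV/dL = K·W/H, per unit distance: 2.186e-07 · 38.82 / 2.347e+09 = 3.616e-15 m³/m.

value=3.616e-15 m^3/m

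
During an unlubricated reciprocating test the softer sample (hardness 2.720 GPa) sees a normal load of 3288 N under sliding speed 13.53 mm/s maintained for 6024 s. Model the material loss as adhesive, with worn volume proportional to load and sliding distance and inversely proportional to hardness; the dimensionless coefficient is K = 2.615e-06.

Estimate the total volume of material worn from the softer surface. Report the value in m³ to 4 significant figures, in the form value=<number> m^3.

value=2.576e-10 m^3

Printed values are rounded, and the algebra maintains full precision. Rounded once at the end: 4 significant figures.
Sliding speed v = 13.53 mm/s = 0.01353 m/s. The distance L = v·t = 0.01353 m/s × 6024 s = 81.50 m.
Hardness H = 2.720 GPa = 2.720e+09 Pa.
Working in SI base units: W = 3288 N, H = 2.720e+09 Pa, K = 2.615e-06.
Wear volume V = K·W·L/H = 2.615e-06 · 3288 · 81.50 / 2.720e+09 = 2.576e-10 m³.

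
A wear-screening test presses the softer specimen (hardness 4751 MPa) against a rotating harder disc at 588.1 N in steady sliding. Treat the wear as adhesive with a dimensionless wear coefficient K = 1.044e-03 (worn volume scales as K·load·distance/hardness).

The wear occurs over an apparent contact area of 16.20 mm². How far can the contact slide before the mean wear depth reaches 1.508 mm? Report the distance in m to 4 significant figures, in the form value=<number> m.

value=189.0 m

All arithmetic runs at full float precision — printed values are rounded; a single final rounding, at four significant digits.
Convert: Hardness H = 4751 MPa = 4.751e+09 Pa.
Convert: Contact area A = 16.20 mm² = 1.620e-05 m².
Convert: Depth limit h_lim = 1.508 mm = 0.001508 m.
Collected in SI base units: W = 588.1 N, H = 4.751e+09 Pa, K = 1.044e-03.
Limit volume V_lim = h_lim·A = 0.001508 · 1.620e-05 = 2.443e-08 m³.
Life L = V_lim·H/(K·W) = 2.443e-08 · 4.751e+09 / (1.044e-03 · 588.1) = 189.0 m.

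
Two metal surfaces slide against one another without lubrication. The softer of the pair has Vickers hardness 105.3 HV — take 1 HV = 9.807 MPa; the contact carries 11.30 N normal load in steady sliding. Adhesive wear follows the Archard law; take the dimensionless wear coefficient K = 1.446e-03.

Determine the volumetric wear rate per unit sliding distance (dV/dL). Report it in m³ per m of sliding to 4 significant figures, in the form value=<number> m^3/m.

Intermediates are printed rounded. Each operation keeps full float precision, and a lone final rounding: 4 significant digits.
Hardness H = 105.3 HV × 9.807 MPa/HV = 1033 MPa = 1.033e+09 Pa.
Working in SI base units: W = 11.30 N, H = 1.033e+09 Pa, K = 1.446e-03.
Rate of wear dV/dL = K·W/H (independent of L): 1.446e-03 · 11.30 / 1.033e+09 = 1.582e-11 m³/m.

value=1.582e-11 m^3/m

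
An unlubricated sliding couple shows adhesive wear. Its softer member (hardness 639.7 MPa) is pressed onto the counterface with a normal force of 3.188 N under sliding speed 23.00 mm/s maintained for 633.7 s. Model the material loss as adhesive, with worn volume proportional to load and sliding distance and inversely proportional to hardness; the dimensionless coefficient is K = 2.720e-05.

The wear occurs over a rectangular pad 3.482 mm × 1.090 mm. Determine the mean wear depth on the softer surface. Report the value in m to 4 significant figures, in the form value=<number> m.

value=5.206e-07 m

Every step carries full float precision; intermediates appear rounded, and a lone final rounding: four significant digits.
Convert: Sliding speed v = 23.00 mm/s = 0.02300 m/s. Sliding distance L = v·t = 0.02300 m/s × 633.7 s = 14.58 m.
Convert: Hardness H = 639.7 MPa = 6.397e+08 Pa.
Convert: Pad sides 3.482 mm × 1.090 mm = 0.003482 m × 0.001090 m. Contact area A = 0.003482 m × 0.001090 m = 3.795e-06 m².
In SI base units, W = 3.188 N, H = 6.397e+08 Pa, K = 2.720e-05.
By Archard's law, V = K·W·L/H = 2.720e-05 · 3.188 · 14.58 / 6.397e+08 = 1.976e-12 m³.
Wear depth h = V/A = 1.976e-12 / 3.795e-06 = 5.206e-07 m.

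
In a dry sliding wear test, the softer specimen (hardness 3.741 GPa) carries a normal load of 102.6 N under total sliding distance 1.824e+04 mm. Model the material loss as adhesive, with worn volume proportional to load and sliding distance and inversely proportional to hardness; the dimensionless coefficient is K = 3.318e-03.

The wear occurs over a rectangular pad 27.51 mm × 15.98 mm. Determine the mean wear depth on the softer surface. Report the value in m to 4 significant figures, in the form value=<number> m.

value=3.776e-06 m

The algebra runs at exact precision; quoted intermediates are rounded — a single final rounding: four significant digits.
Convert: The distance L = 1.824e+04 mm = 18.24 m.
Convert: Hardness H = 3.741 GPa = 3.741e+09 Pa.
Convert: Pad sides 27.51 mm × 15.98 mm = 0.02751 m × 0.01598 m. Contact area A = 0.02751 m × 0.01598 m = 4.396e-04 m².
As SI base values: W = 102.6 N, H = 3.741e+09 Pa, K = 3.318e-03.
Wear volume V = K·W·L/H = 3.318e-03 · 102.6 · 18.24 / 3.741e+09 = 1.660e-09 m³.
Mean wear depth h = V/A = 1.660e-09 / 4.396e-04 = 3.776e-06 m.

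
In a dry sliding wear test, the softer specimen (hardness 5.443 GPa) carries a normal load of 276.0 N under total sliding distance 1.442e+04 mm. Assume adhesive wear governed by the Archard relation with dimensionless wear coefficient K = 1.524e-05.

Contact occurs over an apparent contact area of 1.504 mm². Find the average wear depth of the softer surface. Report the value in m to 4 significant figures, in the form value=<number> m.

Quoted intermediates are rounded — all working math holds full precision — a single final rounding, at four significant digits.
Convert: Path length L = 1.442e+04 mm = 14.42 m.
Convert: Hardness H = 5.443 GPa = 5.443e+09 Pa.
Convert: Contact area A = 1.504 mm² = 1.504e-06 m².
In SI base units, W = 276.0 N, H = 5.443e+09 Pa, K = 1.524e-05.
By Archard's law, V = K·W·L/H = 1.524e-05 · 276.0 · 14.42 / 5.443e+09 = 1.114e-11 m³.
Mean wear depth h = V/A = 1.114e-11 / 1.504e-06 = 7.409e-06 m.

value=7.409e-06 m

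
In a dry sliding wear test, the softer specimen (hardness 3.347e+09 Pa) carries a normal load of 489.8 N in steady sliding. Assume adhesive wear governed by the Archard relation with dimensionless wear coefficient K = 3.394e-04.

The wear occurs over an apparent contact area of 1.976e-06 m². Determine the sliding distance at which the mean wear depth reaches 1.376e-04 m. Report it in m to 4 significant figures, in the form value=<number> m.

The algebra holds full float precision. Intermediate values are shown rounded; one final rounding, at four significant figures.
Working in SI base units: W = 489.8 N, H = 3.347e+09 Pa, K = 3.394e-04.
Volume at the limit: V_lim = h_lim·A = 1.376e-04 · 1.976e-06 = 2.719e-10 m³.
So the life L = V_lim·H/(K·W) = 2.719e-10 · 3.347e+09 / (3.394e-04 · 489.8) = 5.474 m.

value=5.474 m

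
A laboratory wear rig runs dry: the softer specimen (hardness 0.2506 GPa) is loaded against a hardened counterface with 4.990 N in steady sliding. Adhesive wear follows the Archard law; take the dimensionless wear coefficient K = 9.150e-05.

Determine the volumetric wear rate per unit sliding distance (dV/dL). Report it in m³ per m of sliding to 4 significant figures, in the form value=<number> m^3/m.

Intermediates appear rounded, and every step runs at full precision; one last rounding: 4 significant digits.
Convert: Hardness H = 0.2506 GPa = 2.506e+08 Pa.
Working in SI base units: W = 4.990 N, H = 2.506e+08 Pa, K = 9.150e-05.
Rate of wear dV/dL = K·W/H (independent of L): 9.150e-05 · 4.990 / 2.506e+08 = 1.822e-12 m³/m.

value=1.822e-12 m^3/m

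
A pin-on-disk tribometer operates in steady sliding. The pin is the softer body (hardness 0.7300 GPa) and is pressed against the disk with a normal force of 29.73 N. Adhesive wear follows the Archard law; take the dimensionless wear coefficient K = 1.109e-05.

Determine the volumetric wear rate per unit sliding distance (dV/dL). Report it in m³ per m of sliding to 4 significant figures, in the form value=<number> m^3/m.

value=4.517e-13 m^3/m

All arithmetic runs at full precision, and displayed values are rounded — one final rounding to 4 significant figures.
Convert: Hardness H = 0.7300 GPa = 7.300e+08 Pa.
In SI base units, W = 29.73 N, H = 7.300e+08 Pa, K = 1.109e-05.
Wear rate dV/dL = K·W/H — distance-free: 1.109e-05 · 29.73 / 7.300e+08 = 4.517e-13 m³/m.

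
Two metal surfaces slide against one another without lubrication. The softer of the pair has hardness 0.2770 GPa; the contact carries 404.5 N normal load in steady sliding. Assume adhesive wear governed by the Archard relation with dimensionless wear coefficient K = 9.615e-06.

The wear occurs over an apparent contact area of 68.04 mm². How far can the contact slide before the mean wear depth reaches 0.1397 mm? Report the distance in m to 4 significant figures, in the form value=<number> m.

value=677.0 m

Each operation keeps exact precision, and shown intermediates are rounded; a lone final rounding to 4 significant digits.
Hardness H = 0.2770 GPa = 2.770e+08 Pa.
Contact area A = 68.04 mm² = 6.804e-05 m².
Depth limit h_lim = 0.1397 mm = 1.397e-04 m.
Collected in SI base units: W = 404.5 N, H = 2.770e+08 Pa, K = 9.615e-06.
Wearable volume V_lim = h_lim·A = 1.397e-04 · 6.804e-05 = 9.505e-09 m³.
So the life L = V_lim·H/(K·W) = 9.505e-09 · 2.770e+08 / (9.615e-06 · 404.5) = 677.0 m.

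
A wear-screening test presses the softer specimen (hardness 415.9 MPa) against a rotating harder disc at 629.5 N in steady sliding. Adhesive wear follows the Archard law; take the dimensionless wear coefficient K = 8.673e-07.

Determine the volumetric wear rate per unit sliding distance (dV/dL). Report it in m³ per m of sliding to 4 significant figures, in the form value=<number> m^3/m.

Every step keeps full precision, and intermediate values are printed rounded, and rounded just once, at four significant figures.
Convert: Hardness H = 415.9 MPa = 4.159e+08 Pa.
In SI base units: W = 629.5 N, H = 4.159e+08 Pa, K = 8.673e-07.
Wear rate dV/dL = K·W/H: 8.673e-07 · 629.5 / 4.159e+08 = 1.313e-12 m³/m.

value=1.313e-12 m^3/m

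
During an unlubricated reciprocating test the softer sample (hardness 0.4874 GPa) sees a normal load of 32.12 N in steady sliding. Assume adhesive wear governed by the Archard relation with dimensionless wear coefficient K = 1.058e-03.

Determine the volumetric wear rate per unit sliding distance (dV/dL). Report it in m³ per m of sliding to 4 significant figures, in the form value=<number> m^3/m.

Intermediates are printed rounded — the computation maintains full float precision, and a single final rounding: 4 significant digits.
Convert: Hardness H = 0.4874 GPa = 4.874e+08 Pa.
Restated in SI base units: W = 32.12 N, H = 4.874e+08 Pa, K = 1.058e-03.
Volumetric rate dV/dL = K·W/H: 1.058e-03 · 32.12 / 4.874e+08 = 6.972e-11 m³/m.

value=6.972e-11 m^3/m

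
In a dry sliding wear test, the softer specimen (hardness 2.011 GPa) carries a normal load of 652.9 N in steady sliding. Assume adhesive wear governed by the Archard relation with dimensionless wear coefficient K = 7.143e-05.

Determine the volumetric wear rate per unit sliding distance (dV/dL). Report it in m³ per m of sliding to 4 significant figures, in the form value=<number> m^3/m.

All working math carries exact precision; intermediate values are shown rounded; a lone final rounding, at 4 significant digits.
Hardness H = 2.011 GPa = 2.011e+09 Pa.
Collected in SI base units: W = 652.9 N, H = 2.011e+09 Pa, K = 7.143e-05.
Sliding wear rate dV/dL = K·W/H (no L dependence): 7.143e-05 · 652.9 / 2.011e+09 = 2.319e-11 m³/m.

value=2.319e-11 m^3/m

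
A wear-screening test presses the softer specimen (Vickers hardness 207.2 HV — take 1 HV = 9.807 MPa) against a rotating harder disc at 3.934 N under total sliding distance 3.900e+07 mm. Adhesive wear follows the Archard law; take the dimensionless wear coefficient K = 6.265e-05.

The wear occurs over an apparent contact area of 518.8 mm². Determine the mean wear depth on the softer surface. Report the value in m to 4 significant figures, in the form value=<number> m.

value=9.118e-06 m

Intermediate values are shown rounded — every step holds full precision; a lone final rounding, at four significant figures.
Convert: Distance covered L = 3.900e+07 mm = 3.900e+04 m.
Convert: Hardness H = 207.2 HV × 9.807 MPa/HV = 2032 MPa = 2.032e+09 Pa.
Convert: Contact area A = 518.8 mm² = 5.188e-04 m².
As SI base values: W = 3.934 N, H = 2.032e+09 Pa, K = 6.265e-05.
By Archard's law, V = K·W·L/H = 6.265e-05 · 3.934 · 3.900e+04 / 2.032e+09 = 4.730e-09 m³.
Depth h = V/A = 4.730e-09 / 5.188e-04 = 9.118e-06 m.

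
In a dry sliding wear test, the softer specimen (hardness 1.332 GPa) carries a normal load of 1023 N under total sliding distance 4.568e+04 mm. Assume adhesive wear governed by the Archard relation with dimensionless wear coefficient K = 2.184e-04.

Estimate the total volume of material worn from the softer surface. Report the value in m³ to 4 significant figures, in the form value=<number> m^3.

value=7.662e-09 m^3

The intermediates appear rounded, and every step runs at full float precision, and rounded just once, at four significant figures.
The distance L = 4.568e+04 mm = 45.68 m.
Hardness H = 1.332 GPa = 1.332e+09 Pa.
SI base units throughout: W = 1023 N, H = 1.332e+09 Pa, K = 2.184e-04.
Volume removed: V = K·W·L/H = 2.184e-04 · 1023 · 45.68 / 1.332e+09 = 7.662e-09 m³.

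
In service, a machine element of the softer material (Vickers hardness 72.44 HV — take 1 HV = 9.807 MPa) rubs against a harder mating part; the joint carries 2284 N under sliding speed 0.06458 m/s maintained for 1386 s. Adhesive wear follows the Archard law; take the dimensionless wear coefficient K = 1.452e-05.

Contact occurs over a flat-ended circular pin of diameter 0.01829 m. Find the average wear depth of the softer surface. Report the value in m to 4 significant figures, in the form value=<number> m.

value=1.590e-05 m

Every step maintains exact precision — shown intermediates are rounded. Rounded once at the end: 4 significant digits.
Distance covered L = v·t = 0.06458 m/s × 1386 s = 89.51 m.
Hardness H = 72.44 HV × 9.807 MPa/HV = 710.4 MPa = 7.104e+08 Pa.
Contact area A = π·d²/4 = π·(0.01829 m)²/4 = 2.627e-04 m².
SI base units throughout: W = 2284 N, H = 7.104e+08 Pa, K = 1.452e-05.
Archard relation: V = K·W·L/H = 1.452e-05 · 2284 · 89.51 / 7.104e+08 = 4.178e-09 m³.
Depth of wear h = V/A = 4.178e-09 / 2.627e-04 = 1.590e-05 m.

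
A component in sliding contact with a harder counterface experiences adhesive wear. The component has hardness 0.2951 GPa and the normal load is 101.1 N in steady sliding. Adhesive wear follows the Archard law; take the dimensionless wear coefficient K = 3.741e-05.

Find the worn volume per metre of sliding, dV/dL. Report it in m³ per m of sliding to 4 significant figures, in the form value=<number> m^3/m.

Intermediate values are printed rounded, and the computation holds full precision, and rounded just once: four significant figures.
Hardness H = 0.2951 GPa = 2.951e+08 Pa.
As SI base values: W = 101.1 N, H = 2.951e+08 Pa, K = 3.741e-05.
Sliding wear rate dV/dL = K·W/H: 3.741e-05 · 101.1 / 2.951e+08 = 1.282e-11 m³/m.

value=1.282e-11 m^3/m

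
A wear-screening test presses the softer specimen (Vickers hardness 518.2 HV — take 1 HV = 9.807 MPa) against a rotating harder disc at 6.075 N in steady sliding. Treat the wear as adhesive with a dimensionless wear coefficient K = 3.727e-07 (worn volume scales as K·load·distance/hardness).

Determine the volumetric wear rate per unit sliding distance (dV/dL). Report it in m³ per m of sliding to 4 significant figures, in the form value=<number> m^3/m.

Intermediates are printed rounded; all arithmetic runs at exact precision — rounded once at the end: 4 significant digits.
Convert: Hardness H = 518.2 HV × 9.807 MPa/HV = 5082 MPa = 5.082e+09 Pa.
As SI base values: W = 6.075 N, H = 5.082e+09 Pa, K = 3.727e-07.
The wear rate dV/dL = K·W/H — distance-free: 3.727e-07 · 6.075 / 5.082e+09 = 4.455e-16 m³/m.

value=4.455e-16 m^3/m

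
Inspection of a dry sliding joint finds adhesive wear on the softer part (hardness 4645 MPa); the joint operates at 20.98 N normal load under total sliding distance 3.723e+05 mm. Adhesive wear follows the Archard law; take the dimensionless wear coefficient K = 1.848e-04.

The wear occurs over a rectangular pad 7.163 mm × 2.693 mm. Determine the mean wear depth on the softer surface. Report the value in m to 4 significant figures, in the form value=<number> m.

value=1.611e-05 m

All working math holds full float precision. The intermediates appear rounded; one last rounding: 4 significant figures.
Distance covered L = 3.723e+05 mm = 372.3 m.
Hardness H = 4645 MPa = 4.645e+09 Pa.
Pad sides 7.163 mm × 2.693 mm = 0.007163 m × 0.002693 m. Contact area A = 0.007163 m × 0.002693 m = 1.929e-05 m².
In SI base units: W = 20.98 N, H = 4.645e+09 Pa, K = 1.848e-04.
Apply Archard: V = K·W·L/H = 1.848e-04 · 20.98 · 372.3 / 4.645e+09 = 3.108e-10 m³.
Average depth h = V/A = 3.108e-10 / 1.929e-05 = 1.611e-05 m.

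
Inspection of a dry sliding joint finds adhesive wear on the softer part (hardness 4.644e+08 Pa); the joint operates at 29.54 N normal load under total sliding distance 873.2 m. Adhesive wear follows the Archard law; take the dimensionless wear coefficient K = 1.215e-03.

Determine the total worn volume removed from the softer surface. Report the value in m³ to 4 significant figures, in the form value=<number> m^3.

value=6.749e-08 m^3

Displayed values are rounded — the algebra keeps full precision — rounded just once to 4 significant figures.
SI base units throughout: W = 29.54 N, H = 4.644e+08 Pa, K = 1.215e-03.
Wear volume V = K·W·L/H = 1.215e-03 · 29.54 · 873.2 / 4.644e+08 = 6.749e-08 m³.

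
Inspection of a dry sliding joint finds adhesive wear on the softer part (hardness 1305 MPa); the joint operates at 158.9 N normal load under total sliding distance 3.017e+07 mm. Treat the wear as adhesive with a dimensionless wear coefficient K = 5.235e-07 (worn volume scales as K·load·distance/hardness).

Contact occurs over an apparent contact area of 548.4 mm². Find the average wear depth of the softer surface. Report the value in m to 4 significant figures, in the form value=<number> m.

value=3.507e-06 m

Each operation holds full precision — intermediate values are printed rounded, and a single final rounding, at 4 significant digits.
Sliding distance L = 3.017e+07 mm = 3.017e+04 m.
Hardness H = 1305 MPa = 1.305e+09 Pa.
Contact area A = 548.4 mm² = 5.484e-04 m².
In SI base units: W = 158.9 N, H = 1.305e+09 Pa, K = 5.235e-07.
Volume removed: V = K·W·L/H = 5.235e-07 · 158.9 · 3.017e+04 / 1.305e+09 = 1.923e-09 m³.
Depth h = V/A = 1.923e-09 / 5.484e-04 = 3.507e-06 m.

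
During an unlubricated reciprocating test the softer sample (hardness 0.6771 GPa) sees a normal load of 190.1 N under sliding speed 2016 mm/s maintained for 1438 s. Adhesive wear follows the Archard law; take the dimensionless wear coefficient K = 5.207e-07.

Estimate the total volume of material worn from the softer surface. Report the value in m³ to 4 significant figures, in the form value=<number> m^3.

value=4.238e-10 m^3

The intermediates are displayed rounded. The computation carries full precision — one final rounding to four significant figures.
Convert: Sliding speed v = 2016 mm/s = 2.016 m/s. Sliding distance L = v·t = 2.016 m/s × 1438 s = 2899 m.
Convert: Hardness H = 0.6771 GPa = 6.771e+08 Pa.
In SI base units: W = 190.1 N, H = 6.771e+08 Pa, K = 5.207e-07.
Worn volume V = K·W·L/H = 5.207e-07 · 190.1 · 2899 / 6.771e+08 = 4.238e-10 m³.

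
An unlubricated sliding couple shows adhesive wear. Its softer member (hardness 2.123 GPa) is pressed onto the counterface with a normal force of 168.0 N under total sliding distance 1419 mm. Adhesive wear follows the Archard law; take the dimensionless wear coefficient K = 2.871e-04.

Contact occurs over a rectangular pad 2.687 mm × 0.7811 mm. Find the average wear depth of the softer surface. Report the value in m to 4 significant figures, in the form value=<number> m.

value=1.536e-05 m

Intermediates appear rounded; the algebra keeps exact precision, and one final rounding to 4 significant figures.
Convert: Path length L = 1419 mm = 1.419 m.
Convert: Hardness H = 2.123 GPa = 2.123e+09 Pa.
Convert: Pad sides 2.687 mm × 0.7811 mm = 2.687e-03 m × 7.811e-04 m. Contact area A = 2.687e-03 m × 7.811e-04 m = 2.099e-06 m².
In SI base units: W = 168.0 N, H = 2.123e+09 Pa, K = 2.871e-04.
Apply Archard: V = K·W·L/H = 2.871e-04 · 168.0 · 1.419 / 2.123e+09 = 3.224e-11 m³.
Depth of wear h = V/A = 3.224e-11 / 2.099e-06 = 1.536e-05 m.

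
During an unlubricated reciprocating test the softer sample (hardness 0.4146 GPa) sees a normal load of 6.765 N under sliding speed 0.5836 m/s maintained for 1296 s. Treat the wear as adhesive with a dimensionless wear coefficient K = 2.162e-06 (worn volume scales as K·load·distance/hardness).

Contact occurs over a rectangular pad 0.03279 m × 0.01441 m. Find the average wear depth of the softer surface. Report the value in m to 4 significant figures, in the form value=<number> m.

value=5.647e-08 m

Each operation runs at full float precision — the intermediates appear rounded; rounded just once, at 4 significant figures.
Convert: Sliding distance L = v·t = 0.5836 m/s × 1296 s = 756.3 m.
Convert: Hardness H = 0.4146 GPa = 4.146e+08 Pa.
Convert: Contact area A = 0.03279 m × 0.01441 m = 4.725e-04 m².
Restated in SI base units: W = 6.765 N, H = 4.146e+08 Pa, K = 2.162e-06.
Archard relation: V = K·W·L/H = 2.162e-06 · 6.765 · 756.3 / 4.146e+08 = 2.668e-11 m³.
Average depth h = V/A = 2.668e-11 / 4.725e-04 = 5.647e-08 m.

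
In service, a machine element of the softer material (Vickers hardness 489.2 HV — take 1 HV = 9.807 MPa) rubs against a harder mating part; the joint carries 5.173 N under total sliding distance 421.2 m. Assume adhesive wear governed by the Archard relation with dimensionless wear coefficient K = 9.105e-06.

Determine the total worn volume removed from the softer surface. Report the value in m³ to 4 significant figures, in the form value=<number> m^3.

The intermediates appear rounded. The computation runs at full precision, and one final rounding, at 4 significant digits.
Convert: Hardness H = 489.2 HV × 9.807 MPa/HV = 4798 MPa = 4.798e+09 Pa.
Working in SI base units: W = 5.173 N, H = 4.798e+09 Pa, K = 9.105e-06.
By Archard's law, V = K·W·L/H = 9.105e-06 · 5.173 · 421.2 / 4.798e+09 = 4.135e-12 m³.

value=4.135e-12 m^3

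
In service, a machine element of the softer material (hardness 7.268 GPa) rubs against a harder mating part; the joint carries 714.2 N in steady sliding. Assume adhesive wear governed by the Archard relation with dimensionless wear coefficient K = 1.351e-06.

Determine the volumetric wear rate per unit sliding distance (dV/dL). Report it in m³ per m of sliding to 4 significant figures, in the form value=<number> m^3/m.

value=1.328e-13 m^3/m

Intermediates appear rounded. The algebra keeps exact precision — a lone final rounding to four significant figures.
Convert: Hardness H = 7.268 GPa = 7.268e+09 Pa.
In SI base units, W = 714.2 N, H = 7.268e+09 Pa, K = 1.351e-06.
The wear rate dV/dL = K·W/H, so: 1.351e-06 · 714.2 / 7.268e+09 = 1.328e-13 m³/m.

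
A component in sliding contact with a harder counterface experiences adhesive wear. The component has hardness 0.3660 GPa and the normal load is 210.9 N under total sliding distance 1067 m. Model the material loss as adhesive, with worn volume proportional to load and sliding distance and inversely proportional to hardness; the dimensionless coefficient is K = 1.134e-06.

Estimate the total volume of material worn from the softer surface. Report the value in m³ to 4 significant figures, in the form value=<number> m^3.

value=6.972e-10 m^3

Displayed values are rounded; the computation keeps exact precision; rounded just once to four significant digits.
Hardness H = 0.3660 GPa = 3.660e+08 Pa.
Collected in SI base units: W = 210.9 N, H = 3.660e+08 Pa, K = 1.134e-06.
Worn volume V = K·W·L/H = 1.134e-06 · 210.9 · 1067 / 3.660e+08 = 6.972e-10 m³.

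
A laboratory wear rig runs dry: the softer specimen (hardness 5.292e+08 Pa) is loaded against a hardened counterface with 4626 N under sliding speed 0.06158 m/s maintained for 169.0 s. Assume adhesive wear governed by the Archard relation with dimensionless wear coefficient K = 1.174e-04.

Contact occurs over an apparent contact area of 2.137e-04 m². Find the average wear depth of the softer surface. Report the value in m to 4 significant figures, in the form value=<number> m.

Each operation runs at full float precision; intermediates are printed rounded, and one last rounding to 4 significant figures.
Total distance L = v·t = 0.06158 m/s × 169.0 s = 10.41 m.
In SI base units, W = 4626 N, H = 5.292e+08 Pa, K = 1.174e-04.
Volume removed: V = K·W·L/H = 1.174e-04 · 4626 · 10.41 / 5.292e+08 = 1.068e-08 m³.
Mean wear depth h = V/A = 1.068e-08 / 2.137e-04 = 4.998e-05 m.

value=4.998e-05 m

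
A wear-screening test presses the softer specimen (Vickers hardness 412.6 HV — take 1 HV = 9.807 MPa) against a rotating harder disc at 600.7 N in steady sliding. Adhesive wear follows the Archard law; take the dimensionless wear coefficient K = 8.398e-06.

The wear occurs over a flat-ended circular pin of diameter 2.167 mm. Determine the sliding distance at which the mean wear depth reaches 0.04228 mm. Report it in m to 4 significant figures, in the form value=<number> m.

Each operation carries full float precision; displayed values are rounded, and one last rounding: 4 significant figures.
Hardness H = 412.6 HV × 9.807 MPa/HV = 4046 MPa = 4.046e+09 Pa.
Pin diameter d = 2.167 mm = 0.002167 m. Contact area A = π·d²/4 = π·(0.002167 m)²/4 = 3.688e-06 m².
Depth limit h_lim = 0.04228 mm = 4.228e-05 m.
SI base units throughout: W = 600.7 N, H = 4.046e+09 Pa, K = 8.398e-06.
Limit volume V_lim = h_lim·A = 4.228e-05 · 3.688e-06 = 1.559e-10 m³.
Sliding life L = V_lim·H/(K·W) = 1.559e-10 · 4.046e+09 / (8.398e-06 · 600.7) = 125.1 m.

value=125.1 m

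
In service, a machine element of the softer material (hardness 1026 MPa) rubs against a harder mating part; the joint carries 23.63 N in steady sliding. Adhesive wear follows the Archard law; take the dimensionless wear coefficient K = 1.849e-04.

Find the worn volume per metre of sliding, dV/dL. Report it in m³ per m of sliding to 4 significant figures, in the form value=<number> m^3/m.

value=4.258e-12 m^3/m

All arithmetic keeps full precision; the intermediates are printed rounded — one last rounding, at four significant digits.
Convert: Hardness H = 1026 MPa = 1.026e+09 Pa.
In SI base units: W = 23.63 N, H = 1.026e+09 Pa, K = 1.849e-04.
Volumetric rate dV/dL = K·W/H, so: 1.849e-04 · 23.63 / 1.026e+09 = 4.258e-12 m³/m.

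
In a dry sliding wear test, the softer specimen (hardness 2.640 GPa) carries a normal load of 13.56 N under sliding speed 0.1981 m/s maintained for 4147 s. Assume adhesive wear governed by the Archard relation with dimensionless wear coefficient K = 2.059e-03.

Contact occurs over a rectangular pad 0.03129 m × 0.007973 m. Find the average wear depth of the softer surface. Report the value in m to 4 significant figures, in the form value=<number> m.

value=3.483e-05 m

The algebra runs at full precision — intermediate values are shown rounded. Rounded just once: 4 significant figures.
Distance covered L = v·t = 0.1981 m/s × 4147 s = 821.5 m.
Hardness H = 2.640 GPa = 2.640e+09 Pa.
Contact area A = 0.03129 m × 0.007973 m = 2.495e-04 m².
In SI base units: W = 13.56 N, H = 2.640e+09 Pa, K = 2.059e-03.
Wear volume V = K·W·L/H = 2.059e-03 · 13.56 · 821.5 / 2.640e+09 = 8.688e-09 m³.
Depth of wear h = V/A = 8.688e-09 / 2.495e-04 = 3.483e-05 m.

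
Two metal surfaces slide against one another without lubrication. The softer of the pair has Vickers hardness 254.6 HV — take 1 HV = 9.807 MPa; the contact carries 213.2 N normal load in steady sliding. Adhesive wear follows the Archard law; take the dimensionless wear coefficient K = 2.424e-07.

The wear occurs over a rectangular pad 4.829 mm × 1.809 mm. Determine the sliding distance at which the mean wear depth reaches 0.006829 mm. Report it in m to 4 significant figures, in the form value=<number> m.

value=2882 m

Every step keeps full float precision. Intermediates are printed rounded, and rounded just once: 4 significant digits.
Hardness H = 254.6 HV × 9.807 MPa/HV = 2497 MPa = 2.497e+09 Pa.
Pad sides 4.829 mm × 1.809 mm = 0.004829 m × 0.001809 m. Contact area A = 0.004829 m × 0.001809 m = 8.736e-06 m².
Depth limit h_lim = 0.006829 mm = 6.829e-06 m.
As SI base values: W = 213.2 N, H = 2.497e+09 Pa, K = 2.424e-07.
Limit volume V_lim = h_lim·A = 6.829e-06 · 8.736e-06 = 5.966e-11 m³.
So the life L = V_lim·H/(K·W) = 5.966e-11 · 2.497e+09 / (2.424e-07 · 213.2) = 2882 m.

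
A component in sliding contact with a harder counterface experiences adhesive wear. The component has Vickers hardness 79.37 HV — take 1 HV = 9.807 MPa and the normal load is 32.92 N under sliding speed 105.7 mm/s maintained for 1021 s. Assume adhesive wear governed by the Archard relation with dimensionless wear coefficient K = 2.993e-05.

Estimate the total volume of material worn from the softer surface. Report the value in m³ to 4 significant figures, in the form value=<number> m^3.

Every step holds full float precision — intermediate values are displayed rounded, and a lone final rounding, at four significant figures.
Convert: Sliding speed v = 105.7 mm/s = 0.1057 m/s. Sliding distance L = v·t = 0.1057 m/s × 1021 s = 107.9 m.
Convert: Hardness H = 79.37 HV × 9.807 MPa/HV = 778.4 MPa = 7.784e+08 Pa.
As SI base values: W = 32.92 N, H = 7.784e+08 Pa, K = 2.993e-05.
Volume removed: V = K·W·L/H = 2.993e-05 · 32.92 · 107.9 / 7.784e+08 = 1.366e-10 m³.

value=1.366e-10 m^3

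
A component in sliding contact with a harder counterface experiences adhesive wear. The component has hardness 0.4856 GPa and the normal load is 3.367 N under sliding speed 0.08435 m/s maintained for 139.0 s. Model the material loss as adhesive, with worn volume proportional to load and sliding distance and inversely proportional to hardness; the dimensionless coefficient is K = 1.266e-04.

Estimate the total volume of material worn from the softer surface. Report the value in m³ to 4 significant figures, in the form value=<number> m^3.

value=1.029e-11 m^3

Every step keeps exact precision. Printed values are rounded, and one last rounding: four significant digits.
The distance L = v·t = 0.08435 m/s × 139.0 s = 11.72 m.
Hardness H = 0.4856 GPa = 4.856e+08 Pa.
SI base units throughout: W = 3.367 N, H = 4.856e+08 Pa, K = 1.266e-04.
Worn volume V = K·W·L/H = 1.266e-04 · 3.367 · 11.72 / 4.856e+08 = 1.029e-11 m³.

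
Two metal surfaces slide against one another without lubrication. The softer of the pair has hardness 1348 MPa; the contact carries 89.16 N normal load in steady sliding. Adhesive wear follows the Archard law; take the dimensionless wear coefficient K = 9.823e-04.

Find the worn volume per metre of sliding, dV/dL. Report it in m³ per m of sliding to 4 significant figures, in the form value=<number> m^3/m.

The intermediates are printed rounded, and the computation carries full precision. Rounded just once, at 4 significant figures.
Convert: Hardness H = 1348 MPa = 1.348e+09 Pa.
Expressed in SI base units: W = 89.16 N, H = 1.348e+09 Pa, K = 9.823e-04.
Rate of wear dV/dL = K·W/H, so: 9.823e-04 · 89.16 / 1.348e+09 = 6.497e-11 m³/m.

value=6.497e-11 m^3/m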